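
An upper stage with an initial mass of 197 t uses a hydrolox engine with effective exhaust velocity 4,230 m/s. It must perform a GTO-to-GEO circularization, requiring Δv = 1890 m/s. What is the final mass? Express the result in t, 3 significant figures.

From the ideal rocket equation, m₀/m_f = exp(Δv / v_e) = exp(1890 / 4230.0) = exp(0.4468) = 1.5633.
m_f = m₀ / 1.5633 = 197 / 1.5633 = 126.015 t.

final mass ≈ 126 t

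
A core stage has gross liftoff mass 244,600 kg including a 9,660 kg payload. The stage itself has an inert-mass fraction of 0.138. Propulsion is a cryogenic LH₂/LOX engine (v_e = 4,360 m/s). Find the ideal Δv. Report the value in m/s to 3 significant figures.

Stage wet mass = m₀ − payload = 244,600 − 9,660 = 234,940 kg.
Stage dry mass = ε × stage wet mass = 0.138 × 234,940 = 32,421.7 kg.
Burnout mass m_f = stage dry + payload = 32,421.7 + 9,660 = 42,081.7 kg.
Rocket equation: Δv = v_e · ln(244,600/42,081.7) = 4360.0 × ln(5.813) = 4360.0 × 1.7600 ≈ 7674 m/s.

Δv ≈ 7670 m/s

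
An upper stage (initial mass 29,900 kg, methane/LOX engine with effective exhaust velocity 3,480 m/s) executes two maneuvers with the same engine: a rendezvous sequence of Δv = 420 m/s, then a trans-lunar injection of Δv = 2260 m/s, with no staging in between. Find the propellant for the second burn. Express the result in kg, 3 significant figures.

After the first burn: m = 29900 × exp(−420/3480.0) = 29900 × 0.88631 = 26,500.7 kg.
After the second burn: m = 26,500.7 × exp(−2260/3480.0) = 26,500.7 × 0.52235 = 13,842.6 kg.
Second-burn propellant = 26,500.7 − 13,842.6 = 12,658.1 kg.

propellant for the second burn ≈ 12700 kg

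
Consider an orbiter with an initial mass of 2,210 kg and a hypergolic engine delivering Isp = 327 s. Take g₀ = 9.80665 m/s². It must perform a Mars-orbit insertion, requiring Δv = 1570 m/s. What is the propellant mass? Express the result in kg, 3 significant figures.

propellant mass ≈ 856 kg

v_e = Isp · g₀ = 327 × 9.80665 = 3206.8 m/s.
m₀/m_f = exp(Δv / v_e) = exp(1570 / 3206.8) = exp(0.4896) = 1.6316.
m_f = 2,210 / 1.6316 = 1,354.5 kg, so propellant = m₀ − m_f = 2,210 − 1,354.5 = 855.5 kg.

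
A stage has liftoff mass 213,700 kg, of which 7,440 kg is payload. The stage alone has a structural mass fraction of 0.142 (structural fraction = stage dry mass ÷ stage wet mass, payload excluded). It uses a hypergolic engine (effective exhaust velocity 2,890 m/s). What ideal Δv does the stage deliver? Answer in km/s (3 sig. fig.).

Δv ≈ 5.09 km/s

Stage wet mass = m₀ − payload = 213,700 − 7,440 = 206,260 kg.
Stage dry mass = ε × stage wet mass = 0.142 × 206,260 = 29,288.9 kg.
Burnout mass m_f = stage dry + payload = 29,288.9 + 7,440 = 36,728.9 kg.
Δv = v_e · ln(213,700/36,728.9) = 2890.0 × ln(5.818) = 2890.0 × 1.7610 ≈ 5089 m/s.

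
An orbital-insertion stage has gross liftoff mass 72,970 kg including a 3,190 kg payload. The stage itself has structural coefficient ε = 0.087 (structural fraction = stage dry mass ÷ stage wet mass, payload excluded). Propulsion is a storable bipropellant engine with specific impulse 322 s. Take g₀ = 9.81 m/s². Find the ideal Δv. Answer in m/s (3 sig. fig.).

Δv ≈ 6520 m/s

Stage wet mass = m₀ − payload = 72,970 − 3,190 = 69,780 kg.
Stage dry mass = ε × stage wet mass = 0.087 × 69,780 = 6,070.86 kg.
Burnout mass m_f = stage dry + payload = 6,070.86 + 3,190 = 9,260.86 kg.
v_e = Isp · g₀ = 322 × 9.81 = 3158.8 m/s.
Using Δv = v_e ln(m₀/m_f): Δv = v_e · ln(72,970/9,260.86) = 3158.8 × ln(7.879) = 3158.8 × 2.0643 ≈ 6521 m/s.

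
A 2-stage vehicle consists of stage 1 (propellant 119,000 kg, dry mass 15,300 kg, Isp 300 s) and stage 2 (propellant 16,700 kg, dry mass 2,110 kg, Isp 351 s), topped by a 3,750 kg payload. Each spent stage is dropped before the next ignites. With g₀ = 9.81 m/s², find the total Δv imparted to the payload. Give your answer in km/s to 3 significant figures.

Ignition mass of stage 1 = 119,000+15,300 + 16,700+2,110 + 3,750 = 156,860 kg.
Stage 1: m₀ = 156,860 kg, m_f = 156,860 − 119,000 = 37,860 kg; Δv = 300×9.81×ln(4.143) = 2943.0×1.4215 ≈ 4183 m/s.
Stage 2: m₀ = 22,560 kg, m_f = 22,560 − 16,700 = 5,860 kg; Δv = 351×9.81×ln(3.85) = 3443.3×1.3480 ≈ 4642 m/s.
Total Δv = 4183 + 4642 = 8825 m/s.

Δv ≈ 8.83 km/s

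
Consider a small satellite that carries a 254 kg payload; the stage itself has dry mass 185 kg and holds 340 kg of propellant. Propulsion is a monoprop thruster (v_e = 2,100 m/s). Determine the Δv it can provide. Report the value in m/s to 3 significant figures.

m₀ = payload + dry + propellant = 254 + 185 + 340 = 779 kg.
m_f = payload + dry = 254 + 185 = 439 kg.
By the Tsiolkovsky rocket equation, Δv = v_e · ln(m₀/m_f) = 2100.0 × ln(1.774) = 2100.0 × 0.5735 ≈ 1204.4 m/s.

Δv ≈ 1200 m/s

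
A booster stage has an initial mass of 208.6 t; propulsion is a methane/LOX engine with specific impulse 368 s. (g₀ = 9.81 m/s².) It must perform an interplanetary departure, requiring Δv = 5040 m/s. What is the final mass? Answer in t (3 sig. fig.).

final mass ≈ 51.6 t

v_e = Isp · g₀ = 368 × 9.81 = 3610.1 m/s.
Rocket equation: m₀/m_f = exp(Δv / v_e) = exp(5040 / 3610.1) = exp(1.3961) = 4.0394.
m_f = m₀ / 4.0394 = 208.6 / 4.0394 = 51.6413 t.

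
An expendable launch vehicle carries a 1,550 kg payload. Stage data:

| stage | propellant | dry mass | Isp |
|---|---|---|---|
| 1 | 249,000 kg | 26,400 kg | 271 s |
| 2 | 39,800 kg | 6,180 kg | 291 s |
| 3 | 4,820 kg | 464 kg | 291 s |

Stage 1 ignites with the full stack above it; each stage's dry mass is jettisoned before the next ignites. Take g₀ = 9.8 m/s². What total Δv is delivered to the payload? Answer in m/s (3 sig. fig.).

Ignition mass of stage 1 = 249,000+26,400 + 39,800+6,180 + 4,820+464 + 1,550 = 328,214 kg.
Stage 1: m₀ = 328,214 kg, m_f = 328,214 − 249,000 = 79,214 kg; Δv = 271×9.8×ln(4.143) = 2655.8×1.4215 ≈ 3775 m/s.
Stage 2: m₀ = 52,814 kg, m_f = 52,814 − 39,800 = 13,014 kg; Δv = 291×9.8×ln(4.058) = 2851.8×1.4008 ≈ 3995 m/s.
Stage 3: m₀ = 6,834 kg, m_f = 6,834 − 4,820 = 2,014 kg; Δv = 291×9.8×ln(3.393) = 2851.8×1.2218 ≈ 3484 m/s.
Total Δv = 3775 + 3995 + 3484 = 11254 m/s.

Δv ≈ 11300 m/s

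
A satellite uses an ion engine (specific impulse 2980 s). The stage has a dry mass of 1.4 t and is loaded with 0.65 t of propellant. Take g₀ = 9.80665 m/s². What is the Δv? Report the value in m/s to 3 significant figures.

v_e = Isp · g₀ = 2980 × 9.80665 = 29223.8 m/s.
m₀ = m_dry + m_prop = 1.4 + 0.65 = 2.05 t.
Using Δv = v_e ln(m₀/m_f): Δv = v_e · ln(m₀/m_f) = 29223.8 × ln(1.464) = 29223.8 × 0.3814 ≈ 11145.0 m/s.

Δv ≈ 11100 m/s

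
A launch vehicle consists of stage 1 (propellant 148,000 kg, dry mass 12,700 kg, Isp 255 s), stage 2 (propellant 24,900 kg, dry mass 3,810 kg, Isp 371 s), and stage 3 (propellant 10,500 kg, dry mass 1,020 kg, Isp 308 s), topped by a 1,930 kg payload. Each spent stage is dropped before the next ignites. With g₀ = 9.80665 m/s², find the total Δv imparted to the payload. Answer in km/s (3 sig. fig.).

Δv ≈ 11.1 km/s

Ignition mass of stage 1 = 148,000+12,700 + 24,900+3,810 + 10,500+1,020 + 1,930 = 202,860 kg.
Stage 1: m₀ = 202,860 kg, m_f = 202,860 − 148,000 = 54,860 kg; Δv = 255×9.80665×ln(3.698) = 2500.7×1.3077 ≈ 3270 m/s.
Stage 2: m₀ = 42,160 kg, m_f = 42,160 − 24,900 = 17,260 kg; Δv = 371×9.80665×ln(2.443) = 3638.3×0.8931 ≈ 3249 m/s.
Stage 3: m₀ = 13,450 kg, m_f = 13,450 − 10,500 = 2,950 kg; Δv = 308×9.80665×ln(4.559) = 3020.4×1.5172 ≈ 4583 m/s.
Total Δv = 3270 + 3249 + 4583 = 11102 m/s.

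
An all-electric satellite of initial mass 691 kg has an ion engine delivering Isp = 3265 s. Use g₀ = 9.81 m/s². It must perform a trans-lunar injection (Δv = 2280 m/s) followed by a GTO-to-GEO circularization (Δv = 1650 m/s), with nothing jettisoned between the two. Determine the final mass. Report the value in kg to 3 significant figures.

v_e = Isp · g₀ = 3265 × 9.81 = 32029.7 m/s.
After the first burn: m = 691 × exp(−2280/32029.7) = 691 × 0.93129 = 643.521 kg.
After the second burn: m = 643.521 × exp(−1650/32029.7) = 643.521 × 0.94979 = 611.21 kg.

final mass ≈ 611 kg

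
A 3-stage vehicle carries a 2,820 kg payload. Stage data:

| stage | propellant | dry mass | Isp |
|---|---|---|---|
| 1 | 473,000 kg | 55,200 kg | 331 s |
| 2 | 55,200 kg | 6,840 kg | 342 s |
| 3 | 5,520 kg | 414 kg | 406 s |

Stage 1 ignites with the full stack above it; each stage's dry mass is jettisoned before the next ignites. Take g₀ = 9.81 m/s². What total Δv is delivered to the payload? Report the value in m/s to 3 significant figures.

Ignition mass of stage 1 = 473,000+55,200 + 55,200+6,840 + 5,520+414 + 2,820 = 598,994 kg.
Stage 1: m₀ = 598,994 kg, m_f = 598,994 − 473,000 = 125,994 kg; Δv = 331×9.81×ln(4.754) = 3247.1×1.5590 ≈ 5062 m/s.
Stage 2: m₀ = 70,794 kg, m_f = 70,794 − 55,200 = 15,594 kg; Δv = 342×9.81×ln(4.54) = 3355.0×1.5129 ≈ 5076 m/s.
Stage 3: m₀ = 8,754 kg, m_f = 8,754 − 5,520 = 3,234 kg; Δv = 406×9.81×ln(2.707) = 3982.9×0.9958 ≈ 3966 m/s.
Total Δv = 5062 + 5076 + 3966 = 14104 m/s.

Δv ≈ 14100 m/s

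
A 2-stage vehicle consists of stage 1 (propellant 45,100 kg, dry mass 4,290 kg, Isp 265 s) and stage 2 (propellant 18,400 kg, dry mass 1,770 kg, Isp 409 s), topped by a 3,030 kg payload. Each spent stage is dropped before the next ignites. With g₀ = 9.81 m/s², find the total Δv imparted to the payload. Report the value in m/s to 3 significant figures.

Ignition mass of stage 1 = 45,100+4,290 + 18,400+1,770 + 3,030 = 72,590 kg.
Stage 1: m₀ = 72,590 kg, m_f = 72,590 − 45,100 = 27,490 kg; Δv = 265×9.81×ln(2.641) = 2599.7×0.9710 ≈ 2524 m/s.
Stage 2: m₀ = 23,200 kg, m_f = 23,200 − 18,400 = 4,800 kg; Δv = 409×9.81×ln(4.833) = 4012.3×1.5755 ≈ 6322 m/s.
Total Δv = 2524 + 6322 = 8846 m/s.

Δv ≈ 8850 m/s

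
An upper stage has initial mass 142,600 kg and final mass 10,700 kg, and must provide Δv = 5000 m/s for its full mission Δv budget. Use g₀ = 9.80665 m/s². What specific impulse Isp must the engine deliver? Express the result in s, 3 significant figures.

ln(m₀/m_f) = ln(142600/10700) = ln(13.33) = 2.5898.
v_e = Δv / ln(m₀/m_f) = 5000 / 2.5898 = 1930.7 m/s.
Isp = v_e / g₀ = 1930.7 / 9.80665 = 196.9 s.

Isp ≈ 197 s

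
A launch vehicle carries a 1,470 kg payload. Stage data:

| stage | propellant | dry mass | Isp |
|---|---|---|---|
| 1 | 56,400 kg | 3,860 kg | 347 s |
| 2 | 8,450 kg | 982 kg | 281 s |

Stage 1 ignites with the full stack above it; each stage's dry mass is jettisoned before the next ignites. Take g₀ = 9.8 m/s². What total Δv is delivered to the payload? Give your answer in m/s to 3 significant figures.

Δv ≈ 9460 m/s

Ignition mass of stage 1 = 56,400+3,860 + 8,450+982 + 1,470 = 71,162 kg.
Stage 1: m₀ = 71,162 kg, m_f = 71,162 − 56,400 = 14,762 kg; Δv = 347×9.8×ln(4.821) = 3400.6×1.5729 ≈ 5349 m/s.
Stage 2: m₀ = 10,902 kg, m_f = 10,902 − 8,450 = 2,452 kg; Δv = 281×9.8×ln(4.446) = 2753.8×1.4920 ≈ 4109 m/s.
Total Δv = 5349 + 4109 = 9458 m/s.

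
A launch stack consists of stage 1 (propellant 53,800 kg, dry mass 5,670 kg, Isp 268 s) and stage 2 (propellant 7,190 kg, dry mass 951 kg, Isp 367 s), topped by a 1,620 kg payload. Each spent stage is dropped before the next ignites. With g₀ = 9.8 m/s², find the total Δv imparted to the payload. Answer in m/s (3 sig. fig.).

Δv ≈ 8740 m/s

Ignition mass of stage 1 = 53,800+5,670 + 7,190+951 + 1,620 = 69,231 kg.
Stage 1: m₀ = 69,231 kg, m_f = 69,231 − 53,800 = 15,431 kg; Δv = 268×9.8×ln(4.486) = 2626.4×1.5011 ≈ 3942 m/s.
Stage 2: m₀ = 9,761 kg, m_f = 9,761 − 7,190 = 2,571 kg; Δv = 367×9.8×ln(3.797) = 3596.6×1.3341 ≈ 4798 m/s.
Total Δv = 3942 + 4798 = 8740 m/s.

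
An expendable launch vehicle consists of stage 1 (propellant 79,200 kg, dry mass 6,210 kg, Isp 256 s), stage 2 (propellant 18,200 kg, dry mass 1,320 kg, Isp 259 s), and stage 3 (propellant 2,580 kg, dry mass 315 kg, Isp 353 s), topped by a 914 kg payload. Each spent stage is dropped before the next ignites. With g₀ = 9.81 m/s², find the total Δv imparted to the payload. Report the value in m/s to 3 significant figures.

Δv ≈ 11000 m/s

Ignition mass of stage 1 = 79,200+6,210 + 18,200+1,320 + 2,580+315 + 914 = 108,739 kg.
Stage 1: m₀ = 108,739 kg, m_f = 108,739 − 79,200 = 29,539 kg; Δv = 256×9.81×ln(3.681) = 2511.4×1.3032 ≈ 3273 m/s.
Stage 2: m₀ = 23,329 kg, m_f = 23,329 − 18,200 = 5,129 kg; Δv = 259×9.81×ln(4.548) = 2540.8×1.5148 ≈ 3849 m/s.
Stage 3: m₀ = 3,809 kg, m_f = 3,809 − 2,580 = 1,229 kg; Δv = 353×9.81×ln(3.099) = 3462.9×1.1312 ≈ 3917 m/s.
Total Δv = 3273 + 3849 + 3917 = 11039 m/s.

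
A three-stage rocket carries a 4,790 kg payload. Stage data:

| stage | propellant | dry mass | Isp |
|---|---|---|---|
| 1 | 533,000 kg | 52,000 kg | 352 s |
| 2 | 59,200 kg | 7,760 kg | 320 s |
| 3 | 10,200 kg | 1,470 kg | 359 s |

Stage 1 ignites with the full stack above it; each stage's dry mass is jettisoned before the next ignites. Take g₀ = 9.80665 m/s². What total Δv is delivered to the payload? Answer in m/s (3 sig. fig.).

Δv ≈ 12800 m/s

Ignition mass of stage 1 = 533,000+52,000 + 59,200+7,760 + 10,200+1,470 + 4,790 = 668,420 kg.
Stage 1: m₀ = 668,420 kg, m_f = 668,420 − 533,000 = 135,420 kg; Δv = 352×9.80665×ln(4.936) = 3451.9×1.5965 ≈ 5511 m/s.
Stage 2: m₀ = 83,420 kg, m_f = 83,420 − 59,200 = 24,220 kg; Δv = 320×9.80665×ln(3.444) = 3138.1×1.2367 ≈ 3881 m/s.
Stage 3: m₀ = 16,460 kg, m_f = 16,460 − 10,200 = 6,260 kg; Δv = 359×9.80665×ln(2.629) = 3520.6×0.9668 ≈ 3404 m/s.
Total Δv = 5511 + 3881 + 3404 = 12796 m/s.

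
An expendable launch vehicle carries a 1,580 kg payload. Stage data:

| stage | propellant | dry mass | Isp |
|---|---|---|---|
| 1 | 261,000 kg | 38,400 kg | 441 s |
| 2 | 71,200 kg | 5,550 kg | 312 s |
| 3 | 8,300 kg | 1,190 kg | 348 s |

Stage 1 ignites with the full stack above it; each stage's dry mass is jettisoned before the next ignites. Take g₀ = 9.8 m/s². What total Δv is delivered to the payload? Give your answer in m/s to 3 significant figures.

Δv ≈ 14700 m/s

Ignition mass of stage 1 = 261,000+38,400 + 71,200+5,550 + 8,300+1,190 + 1,580 = 387,220 kg.
Stage 1: m₀ = 387,220 kg, m_f = 387,220 − 261,000 = 126,220 kg; Δv = 441×9.8×ln(3.068) = 4321.8×1.1210 ≈ 4845 m/s.
Stage 2: m₀ = 87,820 kg, m_f = 87,820 − 71,200 = 16,620 kg; Δv = 312×9.8×ln(5.284) = 3057.6×1.6647 ≈ 5090 m/s.
Stage 3: m₀ = 11,070 kg, m_f = 11,070 − 8,300 = 2,770 kg; Δv = 348×9.8×ln(3.996) = 3410.4×1.3854 ≈ 4725 m/s.
Total Δv = 4845 + 5090 + 4725 = 14660 m/s.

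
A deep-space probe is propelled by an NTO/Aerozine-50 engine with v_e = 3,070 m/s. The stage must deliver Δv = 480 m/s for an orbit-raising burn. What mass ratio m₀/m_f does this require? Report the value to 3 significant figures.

m₀/m_f = exp(Δv / v_e) = exp(480 / 3070.0) = exp(0.1564) = 1.1692.

mass ratio ≈ 1.17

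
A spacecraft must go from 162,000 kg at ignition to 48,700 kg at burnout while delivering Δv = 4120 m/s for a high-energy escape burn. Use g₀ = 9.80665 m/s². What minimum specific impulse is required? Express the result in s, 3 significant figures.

ln(m₀/m_f) = ln(162000/48700) = ln(3.326) = 1.2019.
v_e = Δv / ln(m₀/m_f) = 4120 / 1.2019 = 3427.9 m/s.
Isp = v_e / g₀ = 3427.9 / 9.80665 = 349.5 s.

Isp ≈ 350 s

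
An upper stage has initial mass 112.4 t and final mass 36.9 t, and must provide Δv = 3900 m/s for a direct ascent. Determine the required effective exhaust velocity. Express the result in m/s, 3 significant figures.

v_e ≈ 3500 m/s

ln(m₀/m_f) = ln(112400/36900) = ln(3.046) = 1.1139.
From the ideal rocket equation, v_e = Δv / ln(m₀/m_f) = 3900 / 1.1139 = 3501.4 m/s.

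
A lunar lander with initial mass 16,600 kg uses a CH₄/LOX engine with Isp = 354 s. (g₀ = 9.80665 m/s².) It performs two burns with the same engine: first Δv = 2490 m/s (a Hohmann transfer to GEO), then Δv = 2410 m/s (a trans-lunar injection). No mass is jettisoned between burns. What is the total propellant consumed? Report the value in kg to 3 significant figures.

v_e = Isp · g₀ = 354 × 9.80665 = 3471.6 m/s.
After the first burn: m = 16600 × exp(−2490/3471.6) = 16600 × 0.48809 = 8,102.29 kg.
After the second burn: m = 8,102.29 × exp(−2410/3471.6) = 8,102.29 × 0.49947 = 4,046.85 kg.
Total propellant = m₀ − m_final = 16600 − 4,046.85 = 12,553.15 kg.

total propellant consumed ≈ 12600 kg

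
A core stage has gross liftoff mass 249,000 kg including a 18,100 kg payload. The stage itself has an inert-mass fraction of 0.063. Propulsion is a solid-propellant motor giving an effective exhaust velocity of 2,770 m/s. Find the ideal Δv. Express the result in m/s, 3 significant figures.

Δv ≈ 5630 m/s

Stage wet mass = m₀ − payload = 249,000 − 18,100 = 230,900 kg.
Stage dry mass = ε × stage wet mass = 0.063 × 230,900 = 14,546.7 kg.
Burnout mass m_f = stage dry + payload = 14,546.7 + 18,100 = 32,646.7 kg.
Using Δv = v_e ln(m₀/m_f): Δv = v_e · ln(249,000/32,646.7) = 2770.0 × ln(7.627) = 2770.0 × 2.0317 ≈ 5628 m/s.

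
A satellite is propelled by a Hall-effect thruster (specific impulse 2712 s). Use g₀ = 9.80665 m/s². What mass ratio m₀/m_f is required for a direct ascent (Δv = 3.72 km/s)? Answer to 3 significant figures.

mass ratio ≈ 1.15

v_e = Isp · g₀ = 2712 × 9.80665 = 26595.6 m/s.
By the Tsiolkovsky rocket equation, m₀/m_f = exp(Δv / v_e) = exp(3720 / 26595.6) = exp(0.1399) = 1.1501.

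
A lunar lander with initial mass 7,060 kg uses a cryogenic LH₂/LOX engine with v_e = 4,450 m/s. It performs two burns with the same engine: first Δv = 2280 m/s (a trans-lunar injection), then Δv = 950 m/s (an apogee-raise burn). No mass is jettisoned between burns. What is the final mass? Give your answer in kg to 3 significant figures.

final mass ≈ 3420 kg

After the first burn: m = 7060 × exp(−2280/4450.0) = 7060 × 0.59908 = 4,229.5 kg.
After the second burn: m = 4,229.5 × exp(−950/4450.0) = 4,229.5 × 0.80777 = 3,416.46 kg.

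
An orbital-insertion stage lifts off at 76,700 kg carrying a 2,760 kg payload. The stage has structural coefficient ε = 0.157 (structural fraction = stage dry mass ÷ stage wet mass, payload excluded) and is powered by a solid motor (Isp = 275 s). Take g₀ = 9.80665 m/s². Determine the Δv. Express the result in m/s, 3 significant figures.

Δv ≈ 4520 m/s

Stage wet mass = m₀ − payload = 76,700 − 2,760 = 73,940 kg.
Stage dry mass = ε × stage wet mass = 0.157 × 73,940 = 11,608.6 kg.
Burnout mass m_f = stage dry + payload = 11,608.6 + 2,760 = 14,368.6 kg.
v_e = Isp · g₀ = 275 × 9.80665 = 2696.8 m/s.
Δv = v_e · ln(76,700/14,368.6) = 2696.8 × ln(5.338) = 2696.8 × 1.6749 ≈ 4517 m/s.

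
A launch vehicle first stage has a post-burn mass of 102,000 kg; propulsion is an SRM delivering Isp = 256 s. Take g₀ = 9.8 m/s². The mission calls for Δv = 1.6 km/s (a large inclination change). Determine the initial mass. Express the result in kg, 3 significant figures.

initial mass ≈ 193000 kg

v_e = Isp · g₀ = 256 × 9.8 = 2508.8 m/s.
Using Δv = v_e ln(m₀/m_f): m₀/m_f = exp(Δv / v_e) = exp(1600 / 2508.8) = exp(0.6378) = 1.8922.
m₀ = m_f × 1.8922 = 102,000 × 1.8922 = 193,004 kg.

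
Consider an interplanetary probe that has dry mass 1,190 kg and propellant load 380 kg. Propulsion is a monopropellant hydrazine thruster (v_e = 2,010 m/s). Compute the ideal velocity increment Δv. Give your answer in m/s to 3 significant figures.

Δv ≈ 557 m/s

m₀ = m_dry + m_prop = 1,190 + 380 = 1,570 kg.
Δv = v_e · ln(m₀/m_f) = 2010.0 × ln(1.319) = 2010.0 × 0.2771 ≈ 557.0 m/s.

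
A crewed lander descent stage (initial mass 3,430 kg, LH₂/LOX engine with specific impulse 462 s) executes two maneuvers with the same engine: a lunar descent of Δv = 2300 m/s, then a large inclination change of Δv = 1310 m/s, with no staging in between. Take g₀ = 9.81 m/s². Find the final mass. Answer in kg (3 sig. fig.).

final mass ≈ 1550 kg

v_e = Isp · g₀ = 462 × 9.81 = 4532.2 m/s.
After the first burn: m = 3430 × exp(−2300/4532.2) = 3430 × 0.60201 = 2,064.89 kg.
After the second burn: m = 2,064.89 × exp(−1310/4532.2) = 2,064.89 × 0.74898 = 1,546.56 kg.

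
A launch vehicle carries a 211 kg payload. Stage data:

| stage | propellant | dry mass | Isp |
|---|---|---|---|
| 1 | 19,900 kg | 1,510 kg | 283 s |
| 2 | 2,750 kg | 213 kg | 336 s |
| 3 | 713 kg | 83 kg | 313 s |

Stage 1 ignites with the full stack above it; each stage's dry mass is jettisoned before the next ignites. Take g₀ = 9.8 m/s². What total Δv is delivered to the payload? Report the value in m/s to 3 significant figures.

Ignition mass of stage 1 = 19,900+1,510 + 2,750+213 + 713+83 + 211 = 25,380 kg.
Stage 1: m₀ = 25,380 kg, m_f = 25,380 − 19,900 = 5,480 kg; Δv = 283×9.8×ln(4.631) = 2773.4×1.5329 ≈ 4251 m/s.
Stage 2: m₀ = 3,970 kg, m_f = 3,970 − 2,750 = 1,220 kg; Δv = 336×9.8×ln(3.254) = 3292.8×1.1799 ≈ 3885 m/s.
Stage 3: m₀ = 1,007 kg, m_f = 1,007 − 713 = 294 kg; Δv = 313×9.8×ln(3.425) = 3067.4×1.2312 ≈ 3776 m/s.
Total Δv = 4251 + 3885 + 3776 = 11912 m/s.

Δv ≈ 11900 m/s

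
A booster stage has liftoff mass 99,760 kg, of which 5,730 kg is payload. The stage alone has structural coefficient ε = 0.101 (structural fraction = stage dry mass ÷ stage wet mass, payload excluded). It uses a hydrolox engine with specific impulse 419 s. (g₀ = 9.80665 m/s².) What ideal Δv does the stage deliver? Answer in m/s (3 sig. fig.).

Δv ≈ 7720 m/s

Stage wet mass = m₀ − payload = 99,760 − 5,730 = 94,030 kg.
Stage dry mass = ε × stage wet mass = 0.101 × 94,030 = 9,497.03 kg.
Burnout mass m_f = stage dry + payload = 9,497.03 + 5,730 = 15,227.03 kg.
v_e = Isp · g₀ = 419 × 9.80665 = 4109.0 m/s.
Δv = v_e · ln(99,760/15,227.03) = 4109.0 × ln(6.552) = 4109.0 × 1.8797 ≈ 7724 m/s.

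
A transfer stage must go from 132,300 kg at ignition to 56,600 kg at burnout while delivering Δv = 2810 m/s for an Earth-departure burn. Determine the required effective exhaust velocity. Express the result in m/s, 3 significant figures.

ln(m₀/m_f) = ln(132300/56600) = ln(2.337) = 0.8491.
v_e = Δv / ln(m₀/m_f) = 2810 / 0.8491 = 3309.5 m/s.

v_e ≈ 3310 m/s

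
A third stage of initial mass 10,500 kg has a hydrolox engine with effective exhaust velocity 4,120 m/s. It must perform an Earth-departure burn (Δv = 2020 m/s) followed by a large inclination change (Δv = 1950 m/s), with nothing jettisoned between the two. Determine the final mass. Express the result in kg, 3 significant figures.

final mass ≈ 4010 kg

After the first burn: m = 10500 × exp(−2020/4120.0) = 10500 × 0.61245 = 6,430.73 kg.
After the second burn: m = 6,430.73 × exp(−1950/4120.0) = 6,430.73 × 0.62294 = 4,005.96 kg.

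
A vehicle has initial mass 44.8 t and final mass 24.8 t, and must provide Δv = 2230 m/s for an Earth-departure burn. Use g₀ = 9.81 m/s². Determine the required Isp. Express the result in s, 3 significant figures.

ln(m₀/m_f) = ln(44800/24800) = ln(1.806) = 0.5914.
By the Tsiolkovsky rocket equation, v_e = Δv / ln(m₀/m_f) = 2230 / 0.5914 = 3770.9 m/s.
Isp = v_e / g₀ = 3770.9 / 9.81 = 384.4 s.

Isp ≈ 384 s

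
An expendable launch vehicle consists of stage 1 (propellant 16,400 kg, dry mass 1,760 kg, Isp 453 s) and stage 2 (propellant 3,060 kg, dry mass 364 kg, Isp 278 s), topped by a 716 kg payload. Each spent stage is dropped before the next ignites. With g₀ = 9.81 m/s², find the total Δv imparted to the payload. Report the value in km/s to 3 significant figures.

Ignition mass of stage 1 = 16,400+1,760 + 3,060+364 + 716 = 22,300 kg.
Stage 1: m₀ = 22,300 kg, m_f = 22,300 − 16,400 = 5,900 kg; Δv = 453×9.81×ln(3.78) = 4443.9×1.3296 ≈ 5909 m/s.
Stage 2: m₀ = 4,140 kg, m_f = 4,140 − 3,060 = 1,080 kg; Δv = 278×9.81×ln(3.833) = 2727.2×1.3437 ≈ 3665 m/s.
Total Δv = 5909 + 3665 = 9574 m/s.

Δv ≈ 9.57 km/s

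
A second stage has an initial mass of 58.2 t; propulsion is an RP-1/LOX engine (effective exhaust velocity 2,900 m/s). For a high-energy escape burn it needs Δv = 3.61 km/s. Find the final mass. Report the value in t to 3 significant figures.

By the Tsiolkovsky rocket equation, m₀/m_f = exp(Δv / v_e) = exp(3610 / 2900.0) = exp(1.2448) = 3.4723.
m_f = m₀ / 3.4723 = 58.2 / 3.4723 = 16.7612 t.

final mass ≈ 16.8 t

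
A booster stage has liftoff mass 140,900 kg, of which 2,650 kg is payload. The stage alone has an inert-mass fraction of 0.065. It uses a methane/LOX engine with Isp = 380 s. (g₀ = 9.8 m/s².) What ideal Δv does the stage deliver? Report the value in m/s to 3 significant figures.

Stage wet mass = m₀ − payload = 140,900 − 2,650 = 138,250 kg.
Stage dry mass = ε × stage wet mass = 0.065 × 138,250 = 8,986.25 kg.
Burnout mass m_f = stage dry + payload = 8,986.25 + 2,650 = 11,636.25 kg.
v_e = Isp · g₀ = 380 × 9.8 = 3724.0 m/s.
Rocket equation: Δv = v_e · ln(140,900/11,636.25) = 3724.0 × ln(12.11) = 3724.0 × 2.4939 ≈ 9287 m/s.

Δv ≈ 9290 m/s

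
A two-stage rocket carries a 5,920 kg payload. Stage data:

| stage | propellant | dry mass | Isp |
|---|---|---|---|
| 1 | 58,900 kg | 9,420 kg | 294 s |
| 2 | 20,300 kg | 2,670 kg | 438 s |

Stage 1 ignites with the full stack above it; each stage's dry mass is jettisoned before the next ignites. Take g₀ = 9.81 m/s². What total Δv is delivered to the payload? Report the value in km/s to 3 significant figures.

Δv ≈ 7.90 km/s

Ignition mass of stage 1 = 58,900+9,420 + 20,300+2,670 + 5,920 = 97,210 kg.
Stage 1: m₀ = 97,210 kg, m_f = 97,210 − 58,900 = 38,310 kg; Δv = 294×9.81×ln(2.537) = 2884.1×0.9312 ≈ 2686 m/s.
Stage 2: m₀ = 28,890 kg, m_f = 28,890 − 20,300 = 8,590 kg; Δv = 438×9.81×ln(3.363) = 4296.8×1.2129 ≈ 5212 m/s.
Total Δv = 2686 + 5212 = 7898 m/s.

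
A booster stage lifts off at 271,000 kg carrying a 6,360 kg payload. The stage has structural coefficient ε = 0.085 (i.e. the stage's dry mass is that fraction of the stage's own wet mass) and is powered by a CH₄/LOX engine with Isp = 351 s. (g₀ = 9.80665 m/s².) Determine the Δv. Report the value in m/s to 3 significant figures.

Δv ≈ 7710 m/s

Stage wet mass = m₀ − payload = 271,000 − 6,360 = 264,640 kg.
Stage dry mass = ε × stage wet mass = 0.085 × 264,640 = 22,494.4 kg.
Burnout mass m_f = stage dry + payload = 22,494.4 + 6,360 = 28,854.4 kg.
v_e = Isp · g₀ = 351 × 9.80665 = 3442.1 m/s.
From the ideal rocket equation, Δv = v_e · ln(271,000/28,854.4) = 3442.1 × ln(9.392) = 3442.1 × 2.2399 ≈ 7710 m/s.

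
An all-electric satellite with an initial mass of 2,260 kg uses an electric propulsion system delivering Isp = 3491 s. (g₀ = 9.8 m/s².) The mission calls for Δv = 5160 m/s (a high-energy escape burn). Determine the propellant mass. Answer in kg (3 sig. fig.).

propellant mass ≈ 316 kg

v_e = Isp · g₀ = 3491 × 9.8 = 34211.8 m/s.
From the ideal rocket equation, m₀/m_f = exp(Δv / v_e) = exp(5160 / 34211.8) = exp(0.1508) = 1.1628.
m_f = 2,260 / 1.1628 = 1,943.58 kg, so propellant = m₀ − m_f = 2,260 − 1,943.58 = 316.42 kg.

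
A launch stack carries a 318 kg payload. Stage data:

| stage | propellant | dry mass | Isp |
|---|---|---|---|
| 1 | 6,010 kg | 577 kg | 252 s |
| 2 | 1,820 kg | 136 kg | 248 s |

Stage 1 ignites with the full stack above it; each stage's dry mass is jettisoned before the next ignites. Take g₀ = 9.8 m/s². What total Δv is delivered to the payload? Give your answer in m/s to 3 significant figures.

Δv ≈ 6720 m/s

Ignition mass of stage 1 = 6,010+577 + 1,820+136 + 318 = 8,861 kg.
Stage 1: m₀ = 8,861 kg, m_f = 8,861 − 6,010 = 2,851 kg; Δv = 252×9.8×ln(3.108) = 2469.6×1.1340 ≈ 2801 m/s.
Stage 2: m₀ = 2,274 kg, m_f = 2,274 − 1,820 = 454 kg; Δv = 248×9.8×ln(5.009) = 2430.4×1.6112 ≈ 3916 m/s.
Total Δv = 2801 + 3916 = 6717 m/s.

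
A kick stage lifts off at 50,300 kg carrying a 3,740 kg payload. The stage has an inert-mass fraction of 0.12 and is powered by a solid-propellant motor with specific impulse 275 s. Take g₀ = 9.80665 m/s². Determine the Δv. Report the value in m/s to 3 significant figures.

Stage wet mass = m₀ − payload = 50,300 − 3,740 = 46,560 kg.
Stage dry mass = ε × stage wet mass = 0.12 × 46,560 = 5,587.2 kg.
Burnout mass m_f = stage dry + payload = 5,587.2 + 3,740 = 9,327.2 kg.
v_e = Isp · g₀ = 275 × 9.80665 = 2696.8 m/s.
By the Tsiolkovsky rocket equation, Δv = v_e · ln(50,300/9,327.2) = 2696.8 × ln(5.393) = 2696.8 × 1.6851 ≈ 4544 m/s.

Δv ≈ 4540 m/s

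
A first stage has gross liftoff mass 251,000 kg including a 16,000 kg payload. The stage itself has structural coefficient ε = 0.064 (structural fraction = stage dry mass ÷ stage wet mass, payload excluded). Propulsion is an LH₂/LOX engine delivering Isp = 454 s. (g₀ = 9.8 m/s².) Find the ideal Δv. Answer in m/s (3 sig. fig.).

Stage wet mass = m₀ − payload = 251,000 − 16,000 = 235,000 kg.
Stage dry mass = ε × stage wet mass = 0.064 × 235,000 = 15,040 kg.
Burnout mass m_f = stage dry + payload = 15,040 + 16,000 = 31,040 kg.
v_e = Isp · g₀ = 454 × 9.8 = 4449.2 m/s.
Δv = v_e · ln(251,000/31,040) = 4449.2 × ln(8.086) = 4449.2 × 2.0902 ≈ 9300 m/s.

Δv ≈ 9300 m/s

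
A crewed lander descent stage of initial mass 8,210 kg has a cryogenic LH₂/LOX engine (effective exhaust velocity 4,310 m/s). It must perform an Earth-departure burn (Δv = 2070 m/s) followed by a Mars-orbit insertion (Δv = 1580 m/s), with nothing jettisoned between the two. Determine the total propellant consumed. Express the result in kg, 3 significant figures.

After the first burn: m = 8210 × exp(−2070/4310.0) = 8210 × 0.61861 = 5,078.79 kg.
After the second burn: m = 5,078.79 × exp(−1580/4310.0) = 5,078.79 × 0.69309 = 3,520.06 kg.
Total propellant = m₀ − m_final = 8210 − 3,520.06 = 4,689.94 kg.

total propellant consumed ≈ 4690 kg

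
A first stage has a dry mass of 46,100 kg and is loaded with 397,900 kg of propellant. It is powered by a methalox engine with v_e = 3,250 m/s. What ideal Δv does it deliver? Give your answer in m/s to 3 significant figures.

m₀ = m_dry + m_prop = 46,100 + 397,900 = 444,000 kg.
Rocket equation: Δv = v_e · ln(m₀/m_f) = 3250.0 × ln(9.631) = 3250.0 × 2.2650 ≈ 7361.3 m/s.

Δv ≈ 7360 m/s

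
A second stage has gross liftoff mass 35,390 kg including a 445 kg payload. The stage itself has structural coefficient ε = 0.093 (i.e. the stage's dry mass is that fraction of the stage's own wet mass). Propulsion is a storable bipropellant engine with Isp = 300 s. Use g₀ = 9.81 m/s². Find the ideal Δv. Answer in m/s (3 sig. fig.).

Stage wet mass = m₀ − payload = 35,390 − 445 = 34,945 kg.
Stage dry mass = ε × stage wet mass = 0.093 × 34,945 = 3,249.89 kg.
Burnout mass m_f = stage dry + payload = 3,249.89 + 445 = 3,694.89 kg.
v_e = Isp · g₀ = 300 × 9.81 = 2943.0 m/s.
Δv = v_e · ln(35,390/3,694.89) = 2943.0 × ln(9.578) = 2943.0 × 2.2595 ≈ 6650 m/s.

Δv ≈ 6650 m/s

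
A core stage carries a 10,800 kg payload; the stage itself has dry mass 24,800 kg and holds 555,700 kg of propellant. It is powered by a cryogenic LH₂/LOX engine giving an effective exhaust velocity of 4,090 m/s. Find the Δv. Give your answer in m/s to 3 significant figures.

m₀ = payload + dry + propellant = 10,800 + 24,800 + 555,700 = 591,300 kg.
m_f = payload + dry = 10,800 + 24,800 = 35,600 kg.
Δv = v_e · ln(m₀/m_f) = 4090.0 × ln(16.61) = 4090.0 × 2.8100 ≈ 11492.8 m/s.

Δv ≈ 11500 m/s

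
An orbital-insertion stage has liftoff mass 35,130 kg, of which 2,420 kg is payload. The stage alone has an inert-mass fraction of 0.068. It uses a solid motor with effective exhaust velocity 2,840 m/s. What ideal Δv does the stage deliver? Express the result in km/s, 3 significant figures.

Δv ≈ 5.75 km/s

Stage wet mass = m₀ − payload = 35,130 − 2,420 = 32,710 kg.
Stage dry mass = ε × stage wet mass = 0.068 × 32,710 = 2,224.28 kg.
Burnout mass m_f = stage dry + payload = 2,224.28 + 2,420 = 4,644.28 kg.
Rocket equation: Δv = v_e · ln(35,130/4,644.28) = 2840.0 × ln(7.564) = 2840.0 × 2.0234 ≈ 5747 m/s.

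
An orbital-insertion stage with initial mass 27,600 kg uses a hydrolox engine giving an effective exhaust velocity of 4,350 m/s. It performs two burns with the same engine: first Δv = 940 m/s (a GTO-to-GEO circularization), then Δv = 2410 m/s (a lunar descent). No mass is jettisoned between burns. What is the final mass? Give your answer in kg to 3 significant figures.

After the first burn: m = 27600 × exp(−940/4350.0) = 27600 × 0.80566 = 22,236.2 kg.
After the second burn: m = 22,236.2 × exp(−2410/4350.0) = 22,236.2 × 0.57463 = 12,777.6 kg.

final mass ≈ 12800 kg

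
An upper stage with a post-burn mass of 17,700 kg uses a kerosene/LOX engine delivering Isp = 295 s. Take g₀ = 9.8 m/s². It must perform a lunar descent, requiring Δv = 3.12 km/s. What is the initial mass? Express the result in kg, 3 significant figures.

initial mass ≈ 52100 kg

v_e = Isp · g₀ = 295 × 9.8 = 2891.0 m/s.
m₀/m_f = exp(Δv / v_e) = exp(3120 / 2891.0) = exp(1.0792) = 2.9424.
m₀ = m_f × 2.9424 = 17,700 × 2.9424 = 52,080.5 kg.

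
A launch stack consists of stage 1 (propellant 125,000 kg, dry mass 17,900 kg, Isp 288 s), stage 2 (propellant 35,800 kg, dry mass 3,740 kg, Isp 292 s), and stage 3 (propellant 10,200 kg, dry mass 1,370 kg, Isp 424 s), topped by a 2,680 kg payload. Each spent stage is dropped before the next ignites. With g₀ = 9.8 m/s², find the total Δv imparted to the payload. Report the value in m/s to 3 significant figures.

Ignition mass of stage 1 = 125,000+17,900 + 35,800+3,740 + 10,200+1,370 + 2,680 = 196,690 kg.
Stage 1: m₀ = 196,690 kg, m_f = 196,690 − 125,000 = 71,690 kg; Δv = 288×9.8×ln(2.744) = 2822.4×1.0093 ≈ 2849 m/s.
Stage 2: m₀ = 53,790 kg, m_f = 53,790 − 35,800 = 17,990 kg; Δv = 292×9.8×ln(2.99) = 2861.6×1.0953 ≈ 3134 m/s.
Stage 3: m₀ = 14,250 kg, m_f = 14,250 − 10,200 = 4,050 kg; Δv = 424×9.8×ln(3.519) = 4155.2×1.2580 ≈ 5227 m/s.
Total Δv = 2849 + 3134 + 5227 = 11210 m/s.

Δv ≈ 11200 m/s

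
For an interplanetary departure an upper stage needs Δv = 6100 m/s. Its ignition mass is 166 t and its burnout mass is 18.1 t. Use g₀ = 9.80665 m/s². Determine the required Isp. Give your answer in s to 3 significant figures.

Isp ≈ 281 s

ln(m₀/m_f) = ln(166000/18100) = ln(9.171) = 2.2161.
Using Δv = v_e ln(m₀/m_f): v_e = Δv / ln(m₀/m_f) = 6100 / 2.2161 = 2752.6 m/s.
Isp = v_e / g₀ = 2752.6 / 9.80665 = 280.7 s.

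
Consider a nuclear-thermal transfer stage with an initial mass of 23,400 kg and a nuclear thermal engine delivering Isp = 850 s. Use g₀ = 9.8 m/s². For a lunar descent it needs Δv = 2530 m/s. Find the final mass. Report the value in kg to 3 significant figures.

v_e = Isp · g₀ = 850 × 9.8 = 8330.0 m/s.
m₀/m_f = exp(Δv / v_e) = exp(2530 / 8330.0) = exp(0.3037) = 1.3549.
m_f = m₀ / 1.3549 = 23,400 / 1.3549 = 17,270.6 kg.

final mass ≈ 17300 kg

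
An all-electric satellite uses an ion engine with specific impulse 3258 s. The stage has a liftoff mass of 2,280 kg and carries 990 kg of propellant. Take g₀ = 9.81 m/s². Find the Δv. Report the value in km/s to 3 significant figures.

Δv ≈ 18.2 km/s

v_e = Isp · g₀ = 3258 × 9.81 = 31961.0 m/s.
m_f = m₀ − m_prop = 2,280 − 990 = 1,290 kg.
From the ideal rocket equation, Δv = v_e · ln(m₀/m_f) = 31961.0 × ln(1.767) = 31961.0 × 0.5695 ≈ 18202.8 m/s.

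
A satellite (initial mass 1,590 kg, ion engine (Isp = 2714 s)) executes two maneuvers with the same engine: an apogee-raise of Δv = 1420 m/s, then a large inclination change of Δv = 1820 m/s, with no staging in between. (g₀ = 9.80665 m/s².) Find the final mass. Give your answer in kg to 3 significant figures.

final mass ≈ 1410 kg

v_e = Isp · g₀ = 2714 × 9.80665 = 26615.2 m/s.
After the first burn: m = 1590 × exp(−1420/26615.2) = 1590 × 0.94805 = 1,507.4 kg.
After the second burn: m = 1,507.4 × exp(−1820/26615.2) = 1,507.4 × 0.93390 = 1,407.76 kg.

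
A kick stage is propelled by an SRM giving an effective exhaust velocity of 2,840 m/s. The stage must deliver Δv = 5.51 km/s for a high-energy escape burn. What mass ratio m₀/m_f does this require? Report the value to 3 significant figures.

From the ideal rocket equation, m₀/m_f = exp(Δv / v_e) = exp(5510 / 2840.0) = exp(1.9401) = 6.9597.

mass ratio ≈ 6.96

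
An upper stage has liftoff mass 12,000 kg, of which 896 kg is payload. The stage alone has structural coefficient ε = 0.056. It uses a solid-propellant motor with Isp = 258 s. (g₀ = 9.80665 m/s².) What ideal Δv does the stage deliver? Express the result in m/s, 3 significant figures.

Stage wet mass = m₀ − payload = 12,000 − 896 = 11,104 kg.
Stage dry mass = ε × stage wet mass = 0.056 × 11,104 = 621.824 kg.
Burnout mass m_f = stage dry + payload = 621.824 + 896 = 1,517.824 kg.
v_e = Isp · g₀ = 258 × 9.80665 = 2530.1 m/s.
Rocket equation: Δv = v_e · ln(12,000/1,517.824) = 2530.1 × ln(7.906) = 2530.1 × 2.0676 ≈ 5231 m/s.

Δv ≈ 5230 m/s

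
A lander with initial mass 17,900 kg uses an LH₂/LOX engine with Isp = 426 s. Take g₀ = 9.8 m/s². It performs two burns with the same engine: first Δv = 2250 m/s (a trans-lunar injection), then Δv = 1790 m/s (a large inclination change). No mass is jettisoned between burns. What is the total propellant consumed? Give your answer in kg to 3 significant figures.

total propellant consumed ≈ 11100 kg

v_e = Isp · g₀ = 426 × 9.8 = 4174.8 m/s.
After the first burn: m = 17900 × exp(−2250/4174.8) = 17900 × 0.58336 = 10,442.1 kg.
After the second burn: m = 10,442.1 × exp(−1790/4174.8) = 10,442.1 × 0.65131 = 6,801.04 kg.
Total propellant = m₀ − m_final = 17900 − 6,801.04 = 11,098.96 kg.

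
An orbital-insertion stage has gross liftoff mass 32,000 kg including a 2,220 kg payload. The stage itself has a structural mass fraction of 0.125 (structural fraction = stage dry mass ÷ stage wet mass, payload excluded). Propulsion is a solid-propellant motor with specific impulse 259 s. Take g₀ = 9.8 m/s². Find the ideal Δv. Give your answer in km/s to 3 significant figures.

Δv ≈ 4.27 km/s

Stage wet mass = m₀ − payload = 32,000 − 2,220 = 29,780 kg.
Stage dry mass = ε × stage wet mass = 0.125 × 29,780 = 3,722.5 kg.
Burnout mass m_f = stage dry + payload = 3,722.5 + 2,220 = 5,942.5 kg.
v_e = Isp · g₀ = 259 × 9.8 = 2538.2 m/s.
Δv = v_e · ln(32,000/5,942.5) = 2538.2 × ln(5.385) = 2538.2 × 1.6836 ≈ 4273 m/s.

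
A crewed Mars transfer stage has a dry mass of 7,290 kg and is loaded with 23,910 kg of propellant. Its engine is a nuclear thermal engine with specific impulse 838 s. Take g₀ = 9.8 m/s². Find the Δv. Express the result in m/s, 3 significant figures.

Δv ≈ 11900 m/s

v_e = Isp · g₀ = 838 × 9.8 = 8212.4 m/s.
m₀ = m_dry + m_prop = 7,290 + 23,910 = 31,200 kg.
Rocket equation: Δv = v_e · ln(m₀/m_f) = 8212.4 × ln(4.28) = 8212.4 × 1.4539 ≈ 11940.1 m/s.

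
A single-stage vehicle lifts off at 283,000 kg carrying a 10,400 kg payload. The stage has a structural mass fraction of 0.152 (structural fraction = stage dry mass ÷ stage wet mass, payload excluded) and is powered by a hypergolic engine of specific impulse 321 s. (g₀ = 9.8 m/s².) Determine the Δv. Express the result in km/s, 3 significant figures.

Stage wet mass = m₀ − payload = 283,000 − 10,400 = 272,600 kg.
Stage dry mass = ε × stage wet mass = 0.152 × 272,600 = 41,435.2 kg.
Burnout mass m_f = stage dry + payload = 41,435.2 + 10,400 = 51,835.2 kg.
v_e = Isp · g₀ = 321 × 9.8 = 3145.8 m/s.
By the Tsiolkovsky rocket equation, Δv = v_e · ln(283,000/51,835.2) = 3145.8 × ln(5.46) = 3145.8 × 1.6974 ≈ 5340 m/s.

Δv ≈ 5.34 km/s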